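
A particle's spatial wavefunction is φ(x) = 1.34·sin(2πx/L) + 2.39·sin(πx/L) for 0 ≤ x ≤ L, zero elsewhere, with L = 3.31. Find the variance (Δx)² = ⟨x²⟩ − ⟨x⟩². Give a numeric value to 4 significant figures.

0.1988

Compute ⟨x⟩ and ⟨x²⟩ separately, then (Δx)² = ⟨x²⟩ − ⟨x⟩².
On 0 ≤ x ≤ L (j ≠ l): ∫sin²(jπx/L) dx = L/2, ∫sin(jπx/L)·sin(lπx/L) dx = 0; diagonal moments ∫x·sin²(jπx/L) dx = L²/4, ∫x²·sin²(jπx/L) dx = L³·(1/6 − 1/(4j²π²)); cross terms ∫x·sin(jπx/L)·sin(lπx/L) dx = 0 for j + l even and −4jlL²/(π²(j² − l²)²) for j + l odd, ∫x²·sin(jπx/L)·sin(lπx/L) dx = (−1)^(j+l)·4jlL³/(π²(j² − l²)²); higher powers the same way via product-to-sum and parts.
Normalization: ∫|φ|² dx = 12.425.
⟨x⟩ = 1.1463 and ⟨x²⟩ = 1.5129.
(Δx)² = 1.5129 − (1.1463)² = 0.19879.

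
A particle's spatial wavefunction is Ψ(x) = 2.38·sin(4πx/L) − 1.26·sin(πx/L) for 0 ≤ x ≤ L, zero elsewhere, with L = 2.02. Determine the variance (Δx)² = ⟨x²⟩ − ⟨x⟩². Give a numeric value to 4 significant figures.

Compute ⟨x⟩ and ⟨x²⟩ separately, then (Δx)² = ⟨x²⟩ − ⟨x⟩².
On 0 ≤ x ≤ L (j ≠ l): ∫sin²(jπx/L) dx = L/2, ∫sin(jπx/L)·sin(lπx/L) dx = 0; diagonal moments ∫x·sin²(jπx/L) dx = L²/4, ∫x²·sin²(jπx/L) dx = L³·(1/6 − 1/(4j²π²)); cross terms ∫x·sin(jπx/L)·sin(lπx/L) dx = 0 for j + l even and −4jlL²/(π²(j² − l²)²) for j + l odd, ∫x²·sin(jπx/L)·sin(lπx/L) dx = (−1)^(j+l)·4jlL³/(π²(j² − l²)²); higher powers the same way via product-to-sum and parts.
Normalization: ∫|Ψ|² dx = 7.3245.
⟨x⟩ = 1.0341 and ⟨x²⟩ = 1.3534.
(Δx)² = 1.3534 − (1.0341)² = 0.28411.

0.2841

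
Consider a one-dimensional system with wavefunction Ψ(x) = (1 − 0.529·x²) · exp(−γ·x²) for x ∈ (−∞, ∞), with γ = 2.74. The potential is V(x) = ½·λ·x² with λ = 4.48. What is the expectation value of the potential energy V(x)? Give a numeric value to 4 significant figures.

0.1673

⟨V⟩ = ∫ V(x)·|Ψ|² dx / ∫|Ψ|² dx.
Expand each integrand as polynomial × e^(−2γx²) and use ∫x^(2j)·e^(−2γx²) dx = (2j−1)!!/(4γ)^j · √(π/(2γ)), odd powers → 0; here √(π/(2γ)) = 0.75715.
State is unnormalized: ∫|Ψ|² dx = 0.68936, and ∫Ψ*·V(x)·Ψ dx = 0.11534, so ⟨V⟩ = 0.11534 / 0.68936.
⟨V⟩ = 0.16732.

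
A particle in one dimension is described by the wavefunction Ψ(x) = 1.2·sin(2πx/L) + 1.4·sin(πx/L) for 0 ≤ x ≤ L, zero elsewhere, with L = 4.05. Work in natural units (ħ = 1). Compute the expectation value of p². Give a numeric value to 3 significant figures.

p² Ψ = −ħ² d²Ψ/dx²; ⟨p²⟩ = −ħ² ∫ Ψ*·Ψ'' dx / ∫|Ψ|² dx.
d²/dx² sin(jπx/L) = −(jπ/L)²·sin(jπx/L); on 0 ≤ x ≤ L, ∫sin²(jπx/L) dx = L/2 and ∫sin(jπx/L)·sin(lπx/L) dx = 0 for j ≠ l, so only diagonal terms survive in ∫|Ψ|² and ∫Ψ·Ψ″; ∫Ψ·Ψ′ dx = [Ψ²/2] between the walls = 0.
State is unnormalized: ∫|Ψ|² dx = 6.8850, and ∫Ψ*·(−ħ² Ψ'') dx = 9.4066, so ⟨p²⟩ = 9.4066 / 6.8850.
⟨p²⟩ = 1.3662.

1.37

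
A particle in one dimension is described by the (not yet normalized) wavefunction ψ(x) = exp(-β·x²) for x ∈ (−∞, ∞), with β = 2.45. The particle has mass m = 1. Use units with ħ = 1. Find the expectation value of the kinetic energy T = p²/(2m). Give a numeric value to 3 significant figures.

1.23

T = −(ħ²/2m) d²/dx², so ⟨T⟩ = −(ħ²/2m) ∫ ψ*·ψ'' dx / ∫|ψ|² dx; with m = 1.
Gaussian moments: ∫x^(2j)·e^(−2βx²) dx = (2j−1)!!/(4β)^j · √(π/(2β)), odd powers integrate to 0; here √(π/(2β)) = 0.80071. Derivatives: d/dx e^(−βx²) = −2βx·e^(−βx²), d²/dx² e^(−βx²) = (4β²x² − 2β)·e^(−βx²).
State is unnormalized: ∫|ψ|² dx = 0.80071, and ∫ψ*·(−ħ²/2m · ψ'') dx = 0.98087, so ⟨T⟩ = 0.98087 / 0.80071.
⟨T⟩ = 1.2250.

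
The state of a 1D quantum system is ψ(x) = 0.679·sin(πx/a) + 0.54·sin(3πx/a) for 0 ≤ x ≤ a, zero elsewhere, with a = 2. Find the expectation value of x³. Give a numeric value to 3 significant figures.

⟨x³⟩ = ∫ x³·|ψ|² dx / ∫|ψ|² dx (integrals over the domain).
On 0 ≤ x ≤ a (j ≠ l): ∫sin²(jπx/a) dx = a/2, ∫sin(jπx/a)·sin(lπx/a) dx = 0; diagonal moments ∫x·sin²(jπx/a) dx = a²/4, ∫x²·sin²(jπx/a) dx = a³·(1/6 − 1/(4j²π²)); cross terms ∫x·sin(jπx/a)·sin(lπx/a) dx = 0 for j + l even and −4jla²/(π²(j² − l²)²) for j + l odd, ∫x²·sin(jπx/a)·sin(lπx/a) dx = (−1)^(j+l)·4jla³/(π²(j² − l²)²); higher powers the same way via product-to-sum and parts.
State is unnormalized: ∫|ψ|² dx = 0.75264, and ∫ψ*·x³·ψ dx = 1.5397, so ⟨x³⟩ = 1.5397 / 0.75264.
⟨x³⟩ = 2.0457.

2.05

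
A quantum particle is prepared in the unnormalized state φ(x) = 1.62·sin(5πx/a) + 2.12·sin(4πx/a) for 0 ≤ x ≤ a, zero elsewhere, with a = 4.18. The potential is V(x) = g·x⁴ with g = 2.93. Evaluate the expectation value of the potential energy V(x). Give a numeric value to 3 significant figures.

41.2

⟨V⟩ = ∫ V(x)·|φ|² dx / ∫|φ|² dx.
On 0 ≤ x ≤ a (j ≠ l): ∫sin²(jπx/a) dx = a/2, ∫sin(jπx/a)·sin(lπx/a) dx = 0; diagonal moments ∫x·sin²(jπx/a) dx = a²/4, ∫x²·sin²(jπx/a) dx = a³·(1/6 − 1/(4j²π²)); cross terms ∫x·sin(jπx/a)·sin(lπx/a) dx = 0 for j + l even and −4jla²/(π²(j² − l²)²) for j + l odd, ∫x²·sin(jπx/a)·sin(lπx/a) dx = (−1)^(j+l)·4jla³/(π²(j² − l²)²); higher powers the same way via product-to-sum and parts.
State is unnormalized: ∫|φ|² dx = 14.878, and ∫φ*·V(x)·φ dx = 612.53, so ⟨V⟩ = 612.53 / 14.878.
⟨V⟩ = 41.169.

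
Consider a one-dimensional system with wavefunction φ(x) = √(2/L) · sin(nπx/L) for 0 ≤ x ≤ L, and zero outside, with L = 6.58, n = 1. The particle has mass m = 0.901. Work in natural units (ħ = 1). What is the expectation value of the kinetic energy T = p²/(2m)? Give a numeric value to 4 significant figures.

T = −(ħ²/2m) d²/dx², so ⟨T⟩ = −(ħ²/2m) ∫ φ*·φ'' dx; with m = 0.901.
d/dx sin(nπx/L) = (nπ/L)·cos(nπx/L) and d²/dx² sin(nπx/L) = −(nπ/L)²·sin(nπx/L); on 0 ≤ x ≤ L, ∫sin²(nπx/L) dx = L/2 and ∫sin(nπx/L)·cos(nπx/L) dx = 0.
⟨T⟩ = 0.12650.

0.1265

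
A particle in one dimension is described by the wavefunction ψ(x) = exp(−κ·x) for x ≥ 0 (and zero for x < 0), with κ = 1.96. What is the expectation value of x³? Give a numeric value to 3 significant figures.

0.0996

⟨x³⟩ = ∫ x³·|ψ|² dx / ∫|ψ|² dx (integrals over the domain).
Every integrand reduces to terms xʲ·e^(−2κx) on [0, ∞); use ∫₀^∞ xʲ·e^(−2κx) dx = j!/(2κ)^(j+1).
State is unnormalized: ∫|ψ|² dx = 0.25510, and ∫ψ*·x³·ψ dx = 0.025410, so ⟨x³⟩ = 0.025410 / 0.25510.
⟨x³⟩ = 0.099608.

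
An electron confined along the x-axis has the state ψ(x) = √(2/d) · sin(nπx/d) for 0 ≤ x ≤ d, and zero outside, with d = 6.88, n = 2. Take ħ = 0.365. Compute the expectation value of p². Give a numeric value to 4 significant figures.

0.1111

p² ψ = −ħ² d²ψ/dx²; ⟨p²⟩ = −ħ² ∫ ψ*·ψ'' dx.
d/dx sin(nπx/d) = (nπ/d)·cos(nπx/d) and d²/dx² sin(nπx/d) = −(nπ/d)²·sin(nπx/d); on 0 ≤ x ≤ d, ∫sin²(nπx/d) dx = d/2 and ∫sin(nπx/d)·cos(nπx/d) dx = 0.
⟨p²⟩ = 0.11111.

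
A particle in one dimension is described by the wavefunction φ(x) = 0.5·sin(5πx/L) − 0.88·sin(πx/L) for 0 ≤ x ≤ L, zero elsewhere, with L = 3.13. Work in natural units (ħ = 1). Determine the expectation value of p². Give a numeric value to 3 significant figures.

p² φ = −ħ² d²φ/dx²; ⟨p²⟩ = −ħ² ∫ φ*·φ'' dx / ∫|φ|² dx.
d²/dx² sin(jπx/L) = −(jπ/L)²·sin(jπx/L); on 0 ≤ x ≤ L, ∫sin²(jπx/L) dx = L/2 and ∫sin(jπx/L)·sin(lπx/L) dx = 0 for j ≠ l, so only diagonal terms survive in ∫|φ|² and ∫φ·φ″; ∫φ·φ′ dx = [φ²/2] between the walls = 0.
State is unnormalized: ∫|φ|² dx = 1.6032, and ∫φ*·(−ħ² φ'') dx = 11.075, so ⟨p²⟩ = 11.075 / 1.6032.
⟨p²⟩ = 6.9080.

6.91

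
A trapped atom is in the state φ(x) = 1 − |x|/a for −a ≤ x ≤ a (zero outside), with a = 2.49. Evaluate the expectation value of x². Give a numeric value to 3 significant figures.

⟨x²⟩ = ∫ x²·|φ|² dx / ∫|φ|² dx (integrals over the domain).
φ is even, so ∫ over [−a, a] = 2∫₀ᵃ with φ = 1 − x/a there: ∫₀ᵃ (1 − x/a)² dx = a/3, ∫₀ᵃ x²(1 − x/a)² dx = a³/30, ∫₀ᵃ x⁴(1 − x/a)² dx = a⁵/105.
State is unnormalized: ∫|φ|² dx = 1.6600, and ∫φ*·x²·φ dx = 1.0292, so ⟨x²⟩ = 1.0292 / 1.6600.
⟨x²⟩ = 0.62001.

0.620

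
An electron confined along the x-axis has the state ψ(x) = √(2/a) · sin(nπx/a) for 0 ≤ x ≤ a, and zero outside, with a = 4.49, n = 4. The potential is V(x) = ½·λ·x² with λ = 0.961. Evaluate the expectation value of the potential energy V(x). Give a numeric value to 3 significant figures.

3.20

⟨V⟩ = ∫ V(x)·|ψ|² dx.
With sin²θ = (1 − cos2θ)/2 on 0 ≤ x ≤ a: ∫sin²(nπx/a) dx = a/2, ∫x·sin²(nπx/a) dx = a²/4, ∫x²·sin²(nπx/a) dx = a³·(1/6 − 1/(4n²π²)); higher powers xᵏ the same way, integrating xᵏ·cos(2nπx/a) by parts.
⟨V⟩ = 3.1983.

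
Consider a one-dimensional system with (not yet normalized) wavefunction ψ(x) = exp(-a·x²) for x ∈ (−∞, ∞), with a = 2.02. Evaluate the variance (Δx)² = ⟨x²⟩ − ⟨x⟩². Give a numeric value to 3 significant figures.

0.124

Compute ⟨x⟩ and ⟨x²⟩ separately, then (Δx)² = ⟨x²⟩ − ⟨x⟩².
Gaussian moments: ∫x^(2j)·e^(−2ax²) dx = (2j−1)!!/(4a)^j · √(π/(2a)), odd powers integrate to 0; here √(π/(2a)) = 0.88183.
Normalization: ∫|ψ|² dx = 0.88183.
⟨x⟩ = 0.0000 and ⟨x²⟩ = 0.12376.
(Δx)² = 0.12376 − (0.0000)² = 0.12376.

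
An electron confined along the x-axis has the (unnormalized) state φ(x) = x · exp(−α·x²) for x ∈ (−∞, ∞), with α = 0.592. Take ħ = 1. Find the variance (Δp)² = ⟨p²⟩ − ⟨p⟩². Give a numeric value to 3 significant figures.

Compute ⟨p⟩ and ⟨p²⟩ separately; (Δp)² = ⟨p²⟩ − ⟨p⟩².
Expand each integrand as polynomial × e^(−2αx²) and use ∫x^(2j)·e^(−2αx²) dx = (2j−1)!!/(4α)^j · √(π/(2α)), odd powers → 0; here √(π/(2α)) = 1.6289. Differentiate with the product rule, d/dx e^(−αx²) = −2αx·e^(−αx²).
Normalization: ∫|φ|² dx = 0.68789.
⟨p⟩ = 0.0000 and ⟨p²⟩ = 1.7760.
(Δp)² = 1.7760 − (0.0000)² = 1.7760.

1.78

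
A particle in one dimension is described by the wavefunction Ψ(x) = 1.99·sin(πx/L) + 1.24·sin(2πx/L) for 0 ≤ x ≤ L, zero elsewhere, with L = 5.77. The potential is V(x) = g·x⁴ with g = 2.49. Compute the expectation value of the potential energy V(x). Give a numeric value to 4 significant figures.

72.71

⟨V⟩ = ∫ V(x)·|Ψ|² dx / ∫|Ψ|² dx.
On 0 ≤ x ≤ L (j ≠ l): ∫sin²(jπx/L) dx = L/2, ∫sin(jπx/L)·sin(lπx/L) dx = 0; diagonal moments ∫x·sin²(jπx/L) dx = L²/4, ∫x²·sin²(jπx/L) dx = L³·(1/6 − 1/(4j²π²)); cross terms ∫x·sin(jπx/L)·sin(lπx/L) dx = 0 for j + l even and −4jlL²/(π²(j² − l²)²) for j + l odd, ∫x²·sin(jπx/L)·sin(lπx/L) dx = (−1)^(j+l)·4jlL³/(π²(j² − l²)²); higher powers the same way via product-to-sum and parts.
State is unnormalized: ∫|Ψ|² dx = 15.861, and ∫Ψ*·V(x)·Ψ dx = 1153.2, so ⟨V⟩ = 1153.2 / 15.861.
⟨V⟩ = 72.708.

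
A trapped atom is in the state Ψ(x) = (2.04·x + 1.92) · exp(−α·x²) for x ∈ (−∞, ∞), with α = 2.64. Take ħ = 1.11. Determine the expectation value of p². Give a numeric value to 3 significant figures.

3.88

p² Ψ = −ħ² d²Ψ/dx²; ⟨p²⟩ = −ħ² ∫ Ψ*·Ψ'' dx / ∫|Ψ|² dx.
Expand each integrand as polynomial × e^(−2αx²) and use ∫x^(2j)·e^(−2αx²) dx = (2j−1)!!/(4α)^j · √(π/(2α)), odd powers → 0; here √(π/(2α)) = 0.77136. Differentiate with the product rule, d/dx e^(−αx²) = −2αx·e^(−αx²).
State is unnormalized: ∫|Ψ|² dx = 3.1475, and ∫Ψ*·(−ħ² Ψ'') dx = 12.216, so ⟨p²⟩ = 12.216 / 3.1475.
⟨p²⟩ = 3.8810.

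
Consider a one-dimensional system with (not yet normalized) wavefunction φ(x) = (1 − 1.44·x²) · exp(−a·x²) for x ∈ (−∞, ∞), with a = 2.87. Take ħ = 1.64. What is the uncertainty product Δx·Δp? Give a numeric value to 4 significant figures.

Δx = √(⟨x²⟩−⟨x⟩²), Δp = √(⟨p²⟩−⟨p⟩²).
Expand each integrand as polynomial × e^(−2ax²) and use ∫x^(2j)·e^(−2ax²) dx = (2j−1)!!/(4a)^j · √(π/(2a)), odd powers → 0; here √(π/(2a)) = 0.73981. Differentiate with the product rule, d/dx e^(−ax²) = −2ax·e^(−ax²).
Normalization: ∫|φ|² dx = 0.58913.
⟨x⟩ = 0.0000, ⟨x²⟩ = 0.052877 ⇒ Δx = 0.22995.
⟨p⟩ = 0.0000, ⟨p²⟩ = 13.193 ⇒ Δp = 3.6322.
Δx·Δp = 0.83522.

0.8352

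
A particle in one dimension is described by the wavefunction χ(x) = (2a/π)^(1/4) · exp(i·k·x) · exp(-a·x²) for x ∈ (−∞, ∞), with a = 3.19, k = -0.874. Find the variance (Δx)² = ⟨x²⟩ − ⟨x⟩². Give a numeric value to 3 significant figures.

Compute ⟨x⟩ and ⟨x²⟩ separately, then (Δx)² = ⟨x²⟩ − ⟨x⟩².
Gaussian moments: ∫x^(2j)·e^(−2ax²) dx = (2j−1)!!/(4a)^j · √(π/(2a)), odd powers integrate to 0; here √(π/(2a)) = 0.70172.
⟨x⟩ = 0.0000 and ⟨x²⟩ = 0.078370.
(Δx)² = 0.078370 − (0.0000)² = 0.078370.

0.0784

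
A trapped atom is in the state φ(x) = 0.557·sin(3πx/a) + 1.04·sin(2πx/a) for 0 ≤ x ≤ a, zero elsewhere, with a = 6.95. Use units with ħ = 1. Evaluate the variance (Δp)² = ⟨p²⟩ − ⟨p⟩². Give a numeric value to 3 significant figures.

1.05

Compute ⟨p⟩ and ⟨p²⟩ separately; (Δp)² = ⟨p²⟩ − ⟨p⟩².
d²/dx² sin(jπx/a) = −(jπ/a)²·sin(jπx/a); on 0 ≤ x ≤ a, ∫sin²(jπx/a) dx = a/2 and ∫sin(jπx/a)·sin(lπx/a) dx = 0 for j ≠ l, so only diagonal terms survive in ∫|φ|² and ∫φ·φ″; ∫φ·φ′ dx = [φ²/2] between the walls = 0.
Normalization: ∫|φ|² dx = 4.8367.
⟨p⟩ = 0.0000 and ⟨p²⟩ = 1.0450.
(Δp)² = 1.0450 − (0.0000)² = 1.0450.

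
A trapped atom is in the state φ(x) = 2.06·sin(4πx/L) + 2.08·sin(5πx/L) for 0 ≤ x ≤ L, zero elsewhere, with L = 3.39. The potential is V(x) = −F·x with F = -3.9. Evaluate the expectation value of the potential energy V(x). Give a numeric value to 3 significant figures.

⟨V⟩ = ∫ V(x)·|φ|² dx / ∫|φ|² dx.
On 0 ≤ x ≤ L (j ≠ l): ∫sin²(jπx/L) dx = L/2, ∫sin(jπx/L)·sin(lπx/L) dx = 0; diagonal moments ∫x·sin²(jπx/L) dx = L²/4, ∫x²·sin²(jπx/L) dx = L³·(1/6 − 1/(4j²π²)); cross terms ∫x·sin(jπx/L)·sin(lπx/L) dx = 0 for j + l even and −4jlL²/(π²(j² − l²)²) for j + l odd, ∫x²·sin(jπx/L)·sin(lπx/L) dx = (−1)^(j+l)·4jlL³/(π²(j² − l²)²); higher powers the same way via product-to-sum and parts.
State is unnormalized: ∫|φ|² dx = 14.526, and ∫φ*·V(x)·φ dx = 57.590, so ⟨V⟩ = 57.590 / 14.526.
⟨V⟩ = 3.9646.

3.96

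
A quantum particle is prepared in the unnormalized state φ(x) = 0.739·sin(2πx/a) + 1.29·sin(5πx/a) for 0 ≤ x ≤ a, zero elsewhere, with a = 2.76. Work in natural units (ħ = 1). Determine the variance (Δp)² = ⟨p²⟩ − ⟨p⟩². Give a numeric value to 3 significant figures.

Compute ⟨p⟩ and ⟨p²⟩ separately; (Δp)² = ⟨p²⟩ − ⟨p⟩².
d²/dx² sin(jπx/a) = −(jπ/a)²·sin(jπx/a); on 0 ≤ x ≤ a, ∫sin²(jπx/a) dx = a/2 and ∫sin(jπx/a)·sin(lπx/a) dx = 0 for j ≠ l, so only diagonal terms survive in ∫|φ|² and ∫φ·φ″; ∫φ·φ′ dx = [φ²/2] between the walls = 0.
Normalization: ∫|φ|² dx = 3.0501.
⟨p⟩ = 0.0000 and ⟨p²⟩ = 25.668.
(Δp)² = 25.668 − (0.0000)² = 25.668.

25.7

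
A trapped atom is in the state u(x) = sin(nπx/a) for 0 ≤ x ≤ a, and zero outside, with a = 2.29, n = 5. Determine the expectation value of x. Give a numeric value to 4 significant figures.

1.145

⟨x⟩ = ∫ x·|u|² dx / ∫|u|² dx (integrals over the domain).
With sin²θ = (1 − cos2θ)/2 on 0 ≤ x ≤ a: ∫sin²(nπx/a) dx = a/2, ∫x·sin²(nπx/a) dx = a²/4, ∫x²·sin²(nπx/a) dx = a³·(1/6 − 1/(4n²π²)); higher powers xᵏ the same way, integrating xᵏ·cos(2nπx/a) by parts.
State is unnormalized: ∫|u|² dx = 1.1450, and ∫u*·x·u dx = 1.3110, so ⟨x⟩ = 1.3110 / 1.1450.
⟨x⟩ = 1.1450.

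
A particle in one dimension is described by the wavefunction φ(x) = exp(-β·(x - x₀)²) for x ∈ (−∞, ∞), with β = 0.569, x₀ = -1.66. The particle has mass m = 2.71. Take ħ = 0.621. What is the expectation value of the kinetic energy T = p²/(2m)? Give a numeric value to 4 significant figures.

T = −(ħ²/2m) d²/dx², so ⟨T⟩ = −(ħ²/2m) ∫ φ*·φ'' dx / ∫|φ|² dx; with m = 2.71.
Gaussian moments (u = x − x₀): ∫u^(2j)·e^(−2βu²) du = (2j−1)!!/(4β)^j · √(π/(2β)), odd powers integrate to 0; here √(π/(2β)) = 1.6615. Derivatives: d/dx e^(−βu²) = −2βu·e^(−βu²), d²/dx² e^(−βu²) = (4β²u² − 2β)·e^(−βu²).
State is unnormalized: ∫|φ|² dx = 1.6615, and ∫φ*·(−ħ²/2m · φ'') dx = 0.067267, so ⟨T⟩ = 0.067267 / 1.6615.
⟨T⟩ = 0.040485.

0.04049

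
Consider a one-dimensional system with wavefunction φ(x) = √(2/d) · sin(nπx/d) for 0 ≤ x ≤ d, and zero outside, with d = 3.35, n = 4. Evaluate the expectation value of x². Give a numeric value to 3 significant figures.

⟨x²⟩ = ∫ x²·|φ|² dx (integrals over the domain).
With sin²θ = (1 − cos2θ)/2 on 0 ≤ x ≤ d: ∫sin²(nπx/d) dx = d/2, ∫x·sin²(nπx/d) dx = d²/4, ∫x²·sin²(nπx/d) dx = d³·(1/6 − 1/(4n²π²)); higher powers xᵏ the same way, integrating xᵏ·cos(2nπx/d) by parts.
⟨x²⟩ = 3.7053.

3.71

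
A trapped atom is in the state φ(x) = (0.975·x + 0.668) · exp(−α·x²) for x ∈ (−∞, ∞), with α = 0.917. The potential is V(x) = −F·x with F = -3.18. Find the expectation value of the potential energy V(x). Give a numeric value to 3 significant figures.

⟨V⟩ = ∫ V(x)·|φ|² dx / ∫|φ|² dx.
Expand each integrand as polynomial × e^(−2αx²) and use ∫x^(2j)·e^(−2αx²) dx = (2j−1)!!/(4α)^j · √(π/(2α)), odd powers → 0; here √(π/(2α)) = 1.3088.
State is unnormalized: ∫|φ|² dx = 0.92322, and ∫φ*·V(x)·φ dx = 1.4780, so ⟨V⟩ = 1.4780 / 0.92322.
⟨V⟩ = 1.6010.

1.60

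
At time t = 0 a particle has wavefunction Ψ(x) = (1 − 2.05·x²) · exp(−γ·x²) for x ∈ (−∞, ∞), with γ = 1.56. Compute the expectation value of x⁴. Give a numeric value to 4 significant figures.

0.1724

⟨x⁴⟩ = ∫ x⁴·|Ψ|² dx / ∫|Ψ|² dx (integrals over the domain).
Expand each integrand as polynomial × e^(−2γx²) and use ∫x^(2j)·e^(−2γx²) dx = (2j−1)!!/(4γ)^j · √(π/(2γ)), odd powers → 0; here √(π/(2γ)) = 1.0035.
State is unnormalized: ∫|Ψ|² dx = 0.66904, and ∫Ψ*·x⁴·Ψ dx = 0.11537, so ⟨x⁴⟩ = 0.11537 / 0.66904.
⟨x⁴⟩ = 0.17244.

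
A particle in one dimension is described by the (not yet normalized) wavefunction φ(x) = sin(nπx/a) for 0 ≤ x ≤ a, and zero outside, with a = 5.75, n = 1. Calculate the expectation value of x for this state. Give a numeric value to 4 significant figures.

2.875

⟨x⟩ = ∫ x·|φ|² dx / ∫|φ|² dx (integrals over the domain).
With sin²θ = (1 − cos2θ)/2 on 0 ≤ x ≤ a: ∫sin²(nπx/a) dx = a/2, ∫x·sin²(nπx/a) dx = a²/4, ∫x²·sin²(nπx/a) dx = a³·(1/6 − 1/(4n²π²)); higher powers xᵏ the same way, integrating xᵏ·cos(2nπx/a) by parts.
State is unnormalized: ∫|φ|² dx = 2.8750, and ∫φ*·x·φ dx = 8.2656, so ⟨x⟩ = 8.2656 / 2.8750.
⟨x⟩ = 2.8750.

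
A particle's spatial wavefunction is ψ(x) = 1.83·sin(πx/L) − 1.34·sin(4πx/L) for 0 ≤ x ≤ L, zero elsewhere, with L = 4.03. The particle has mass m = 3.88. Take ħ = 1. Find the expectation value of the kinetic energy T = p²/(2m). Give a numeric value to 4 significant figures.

0.4883

T = −(ħ²/2m) d²/dx², so ⟨T⟩ = −(ħ²/2m) ∫ ψ*·ψ'' dx / ∫|ψ|² dx; with m = 3.88.
d²/dx² sin(jπx/L) = −(jπ/L)²·sin(jπx/L); on 0 ≤ x ≤ L, ∫sin²(jπx/L) dx = L/2 and ∫sin(jπx/L)·sin(lπx/L) dx = 0 for j ≠ l, so only diagonal terms survive in ∫|ψ|² and ∫ψ·ψ″; ∫ψ·ψ′ dx = [ψ²/2] between the walls = 0.
State is unnormalized: ∫|ψ|² dx = 10.366, and ∫ψ*·(−ħ²/2m · ψ'') dx = 5.0619, so ⟨T⟩ = 5.0619 / 10.366.
⟨T⟩ = 0.48831.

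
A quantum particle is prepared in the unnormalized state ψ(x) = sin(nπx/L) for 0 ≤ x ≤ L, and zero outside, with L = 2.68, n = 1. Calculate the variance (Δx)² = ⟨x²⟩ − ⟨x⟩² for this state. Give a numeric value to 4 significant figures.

0.2347

Compute ⟨x⟩ and ⟨x²⟩ separately, then (Δx)² = ⟨x²⟩ − ⟨x⟩².
With sin²θ = (1 − cos2θ)/2 on 0 ≤ x ≤ L: ∫sin²(nπx/L) dx = L/2, ∫x·sin²(nπx/L) dx = L²/4, ∫x²·sin²(nπx/L) dx = L³·(1/6 − 1/(4n²π²)); higher powers xᵏ the same way, integrating xᵏ·cos(2nπx/L) by parts.
Normalization: ∫|ψ|² dx = 1.3400.
⟨x⟩ = 1.3400 and ⟨x²⟩ = 2.0303.
(Δx)² = 2.0303 − (1.3400)² = 0.23467.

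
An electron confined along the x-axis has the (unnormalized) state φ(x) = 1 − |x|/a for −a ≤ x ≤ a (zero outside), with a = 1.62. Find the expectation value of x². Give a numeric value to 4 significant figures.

⟨x²⟩ = ∫ x²·|φ|² dx / ∫|φ|² dx (integrals over the domain).
φ is even, so ∫ over [−a, a] = 2∫₀ᵃ with φ = 1 − x/a there: ∫₀ᵃ (1 − x/a)² dx = a/3, ∫₀ᵃ x²(1 − x/a)² dx = a³/30, ∫₀ᵃ x⁴(1 − x/a)² dx = a⁵/105.
State is unnormalized: ∫|φ|² dx = 1.0800, and ∫φ*·x²·φ dx = 0.28344, so ⟨x²⟩ = 0.28344 / 1.0800.
⟨x²⟩ = 0.26244.

0.2624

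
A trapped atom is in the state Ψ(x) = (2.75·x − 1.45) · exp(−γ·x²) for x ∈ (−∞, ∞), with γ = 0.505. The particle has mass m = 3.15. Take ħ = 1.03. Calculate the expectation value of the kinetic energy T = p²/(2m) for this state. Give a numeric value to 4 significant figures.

0.1940

T = −(ħ²/2m) d²/dx², so ⟨T⟩ = −(ħ²/2m) ∫ Ψ*·Ψ'' dx / ∫|Ψ|² dx; with m = 3.15.
Expand each integrand as polynomial × e^(−2γx²) and use ∫x^(2j)·e^(−2γx²) dx = (2j−1)!!/(4γ)^j · √(π/(2γ)), odd powers → 0; here √(π/(2γ)) = 1.7637. Differentiate with the product rule, d/dx e^(−γx²) = −2γx·e^(−γx²).
State is unnormalized: ∫|Ψ|² dx = 10.311, and ∫Ψ*·(−ħ²/2m · Ψ'') dx = 1.9999, so ⟨T⟩ = 1.9999 / 10.311.
⟨T⟩ = 0.19396.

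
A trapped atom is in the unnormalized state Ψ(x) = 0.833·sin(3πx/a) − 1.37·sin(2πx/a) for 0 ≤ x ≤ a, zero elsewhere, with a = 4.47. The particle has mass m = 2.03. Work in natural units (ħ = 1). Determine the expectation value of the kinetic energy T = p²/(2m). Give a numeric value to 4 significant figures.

T = −(ħ²/2m) d²/dx², so ⟨T⟩ = −(ħ²/2m) ∫ Ψ*·Ψ'' dx / ∫|Ψ|² dx; with m = 2.03.
d²/dx² sin(jπx/a) = −(jπ/a)²·sin(jπx/a); on 0 ≤ x ≤ a, ∫sin²(jπx/a) dx = a/2 and ∫sin(jπx/a)·sin(lπx/a) dx = 0 for j ≠ l, so only diagonal terms survive in ∫|Ψ|² and ∫Ψ·Ψ″; ∫Ψ·Ψ′ dx = [Ψ²/2] between the walls = 0.
State is unnormalized: ∫|Ψ|² dx = 5.7457, and ∫Ψ*·(−ħ²/2m · Ψ'') dx = 3.7396, so ⟨T⟩ = 3.7396 / 5.7457.
⟨T⟩ = 0.65084.

0.6508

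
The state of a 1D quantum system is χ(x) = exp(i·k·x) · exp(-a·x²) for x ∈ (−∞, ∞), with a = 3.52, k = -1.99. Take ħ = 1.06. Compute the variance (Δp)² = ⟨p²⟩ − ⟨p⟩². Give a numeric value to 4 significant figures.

Compute ⟨p⟩ and ⟨p²⟩ separately; (Δp)² = ⟨p²⟩ − ⟨p⟩².
Gaussian moments: ∫x^(2j)·e^(−2ax²) dx = (2j−1)!!/(4a)^j · √(π/(2a)), odd powers integrate to 0; here √(π/(2a)) = 0.66802. Derivatives: χ′ = (ik − 2ax)·χ, χ″ = ((ik − 2ax)² − 2a)·χ; the odd-in-x pieces drop out.
Normalization: ∫|χ|² dx = 0.66802.
⟨p⟩ = -2.1094 and ⟨p²⟩ = 8.4046.
(Δp)² = 8.4046 − (-2.1094)² = 3.9551.

3.955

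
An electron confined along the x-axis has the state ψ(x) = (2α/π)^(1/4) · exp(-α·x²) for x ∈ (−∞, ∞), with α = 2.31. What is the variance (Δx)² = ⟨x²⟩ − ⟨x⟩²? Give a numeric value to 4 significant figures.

0.1082

Compute ⟨x⟩ and ⟨x²⟩ separately, then (Δx)² = ⟨x²⟩ − ⟨x⟩².
Gaussian moments: ∫x^(2j)·e^(−2αx²) dx = (2j−1)!!/(4α)^j · √(π/(2α)), odd powers integrate to 0; here √(π/(2α)) = 0.82462.
⟨x⟩ = 0.0000 and ⟨x²⟩ = 0.10823.
(Δx)² = 0.10823 − (0.0000)² = 0.10823.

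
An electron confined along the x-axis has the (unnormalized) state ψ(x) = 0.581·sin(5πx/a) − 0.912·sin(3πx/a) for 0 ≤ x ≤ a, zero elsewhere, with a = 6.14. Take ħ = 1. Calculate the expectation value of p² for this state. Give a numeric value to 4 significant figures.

3.565

p² ψ = −ħ² d²ψ/dx²; ⟨p²⟩ = −ħ² ∫ ψ*·ψ'' dx / ∫|ψ|² dx.
d²/dx² sin(jπx/a) = −(jπ/a)²·sin(jπx/a); on 0 ≤ x ≤ a, ∫sin²(jπx/a) dx = a/2 and ∫sin(jπx/a)·sin(lπx/a) dx = 0 for j ≠ l, so only diagonal terms survive in ∫|ψ|² and ∫ψ·ψ″; ∫ψ·ψ′ dx = [ψ²/2] between the walls = 0.
State is unnormalized: ∫|ψ|² dx = 3.5898, and ∫ψ*·(−ħ² ψ'') dx = 12.799, so ⟨p²⟩ = 12.799 / 3.5898.
⟨p²⟩ = 3.5654.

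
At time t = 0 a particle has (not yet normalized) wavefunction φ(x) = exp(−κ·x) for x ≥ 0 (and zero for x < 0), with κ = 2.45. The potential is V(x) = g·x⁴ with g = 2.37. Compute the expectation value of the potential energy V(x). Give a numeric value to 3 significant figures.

0.0987

⟨V⟩ = ∫ V(x)·|φ|² dx / ∫|φ|² dx.
Every integrand reduces to terms xʲ·e^(−2κx) on [0, ∞); use ∫₀^∞ xʲ·e^(−2κx) dx = j!/(2κ)^(j+1).
State is unnormalized: ∫|φ|² dx = 0.20408, and ∫φ*·V(x)·φ dx = 0.020136, so ⟨V⟩ = 0.020136 / 0.20408.
⟨V⟩ = 0.098668.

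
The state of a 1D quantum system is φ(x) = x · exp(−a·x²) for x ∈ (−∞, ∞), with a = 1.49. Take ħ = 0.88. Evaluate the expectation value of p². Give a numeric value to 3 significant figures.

3.46

p² φ = −ħ² d²φ/dx²; ⟨p²⟩ = −ħ² ∫ φ*·φ'' dx / ∫|φ|² dx.
Expand each integrand as polynomial × e^(−2ax²) and use ∫x^(2j)·e^(−2ax²) dx = (2j−1)!!/(4a)^j · √(π/(2a)), odd powers → 0; here √(π/(2a)) = 1.0268. Differentiate with the product rule, d/dx e^(−ax²) = −2ax·e^(−ax²).
State is unnormalized: ∫|φ|² dx = 0.17227, and ∫φ*·(−ħ² φ'') dx = 0.59634, so ⟨p²⟩ = 0.59634 / 0.17227.
⟨p²⟩ = 3.4616.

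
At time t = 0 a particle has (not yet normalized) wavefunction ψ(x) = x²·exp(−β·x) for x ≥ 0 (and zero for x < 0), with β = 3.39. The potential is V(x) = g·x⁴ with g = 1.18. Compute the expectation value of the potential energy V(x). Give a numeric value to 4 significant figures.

0.9382

⟨V⟩ = ∫ V(x)·|ψ|² dx / ∫|ψ|² dx.
Every integrand reduces to terms xʲ·e^(−2βx) on [0, ∞); use ∫₀^∞ xʲ·e^(−2βx) dx = j!/(2β)^(j+1).
State is unnormalized: ∫|ψ|² dx = 0.0016752, and ∫ψ*·V(x)·ψ dx = 0.0015716, so ⟨V⟩ = 0.0015716 / 0.0016752.
⟨V⟩ = 0.93815.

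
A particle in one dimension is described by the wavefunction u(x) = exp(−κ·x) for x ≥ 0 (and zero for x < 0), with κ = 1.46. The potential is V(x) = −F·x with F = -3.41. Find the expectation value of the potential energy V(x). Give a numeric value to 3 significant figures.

1.17

⟨V⟩ = ∫ V(x)·|u|² dx / ∫|u|² dx.
Every integrand reduces to terms xʲ·e^(−2κx) on [0, ∞); use ∫₀^∞ xʲ·e^(−2κx) dx = j!/(2κ)^(j+1).
State is unnormalized: ∫|u|² dx = 0.34247, and ∫u*·V(x)·u dx = 0.39993, so ⟨V⟩ = 0.39993 / 0.34247.
⟨V⟩ = 1.1678.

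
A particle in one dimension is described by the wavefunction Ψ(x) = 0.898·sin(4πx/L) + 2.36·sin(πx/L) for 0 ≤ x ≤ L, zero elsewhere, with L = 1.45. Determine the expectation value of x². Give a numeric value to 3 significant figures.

0.587

⟨x²⟩ = ∫ x²·|Ψ|² dx / ∫|Ψ|² dx (integrals over the domain).
On 0 ≤ x ≤ L (j ≠ l): ∫sin²(jπx/L) dx = L/2, ∫sin(jπx/L)·sin(lπx/L) dx = 0; diagonal moments ∫x·sin²(jπx/L) dx = L²/4, ∫x²·sin²(jπx/L) dx = L³·(1/6 − 1/(4j²π²)); cross terms ∫x·sin(jπx/L)·sin(lπx/L) dx = 0 for j + l even and −4jlL²/(π²(j² − l²)²) for j + l odd, ∫x²·sin(jπx/L)·sin(lπx/L) dx = (−1)^(j+l)·4jlL³/(π²(j² − l²)²); higher powers the same way via product-to-sum and parts.
State is unnormalized: ∫|Ψ|² dx = 4.6226, and ∫Ψ*·x²·Ψ dx = 2.7126, so ⟨x²⟩ = 2.7126 / 4.6226.
⟨x²⟩ = 0.58681.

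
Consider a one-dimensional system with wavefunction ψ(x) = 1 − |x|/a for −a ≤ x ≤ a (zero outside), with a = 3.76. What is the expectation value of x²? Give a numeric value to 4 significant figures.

1.414

⟨x²⟩ = ∫ x²·|ψ|² dx / ∫|ψ|² dx (integrals over the domain).
ψ is even, so ∫ over [−a, a] = 2∫₀ᵃ with ψ = 1 − x/a there: ∫₀ᵃ (1 − x/a)² dx = a/3, ∫₀ᵃ x²(1 − x/a)² dx = a³/30, ∫₀ᵃ x⁴(1 − x/a)² dx = a⁵/105.
State is unnormalized: ∫|ψ|² dx = 2.5067, and ∫ψ*·x²·ψ dx = 3.5438, so ⟨x²⟩ = 3.5438 / 2.5067.
⟨x²⟩ = 1.4138.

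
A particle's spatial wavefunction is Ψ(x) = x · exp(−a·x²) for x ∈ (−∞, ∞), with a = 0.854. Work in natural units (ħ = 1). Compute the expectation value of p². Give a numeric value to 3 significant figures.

p² Ψ = −ħ² d²Ψ/dx²; ⟨p²⟩ = −ħ² ∫ Ψ*·Ψ'' dx / ∫|Ψ|² dx.
Expand each integrand as polynomial × e^(−2ax²) and use ∫x^(2j)·e^(−2ax²) dx = (2j−1)!!/(4a)^j · √(π/(2a)), odd powers → 0; here √(π/(2a)) = 1.3562. Differentiate with the product rule, d/dx e^(−ax²) = −2ax·e^(−ax²).
State is unnormalized: ∫|Ψ|² dx = 0.39702, and ∫Ψ*·(−ħ² Ψ'') dx = 1.0172, so ⟨p²⟩ = 1.0172 / 0.39702.
⟨p²⟩ = 2.5620.

2.56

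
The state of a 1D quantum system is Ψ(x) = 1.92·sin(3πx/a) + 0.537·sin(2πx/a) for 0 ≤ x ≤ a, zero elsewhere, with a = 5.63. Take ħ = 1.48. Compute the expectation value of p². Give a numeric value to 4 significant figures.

p² Ψ = −ħ² d²Ψ/dx²; ⟨p²⟩ = −ħ² ∫ Ψ*·Ψ'' dx / ∫|Ψ|² dx.
d²/dx² sin(jπx/a) = −(jπ/a)²·sin(jπx/a); on 0 ≤ x ≤ a, ∫sin²(jπx/a) dx = a/2 and ∫sin(jπx/a)·sin(lπx/a) dx = 0 for j ≠ l, so only diagonal terms survive in ∫|Ψ|² and ∫Ψ·Ψ″; ∫Ψ·Ψ′ dx = [Ψ²/2] between the walls = 0.
State is unnormalized: ∫|Ψ|² dx = 11.189, and ∫Ψ*·(−ħ² Ψ'') dx = 65.913, so ⟨p²⟩ = 65.913 / 11.189.
⟨p²⟩ = 5.8909.

5.891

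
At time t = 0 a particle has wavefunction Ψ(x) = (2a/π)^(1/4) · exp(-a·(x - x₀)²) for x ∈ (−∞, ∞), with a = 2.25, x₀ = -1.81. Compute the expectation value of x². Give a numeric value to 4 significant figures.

3.387

⟨x²⟩ = ∫ x²·|Ψ|² dx (integrals over the domain).
Gaussian moments (u = x − x₀): ∫u^(2j)·e^(−2au²) du = (2j−1)!!/(4a)^j · √(π/(2a)), odd powers integrate to 0; here √(π/(2a)) = 0.83554.
⟨x²⟩ = 3.3872.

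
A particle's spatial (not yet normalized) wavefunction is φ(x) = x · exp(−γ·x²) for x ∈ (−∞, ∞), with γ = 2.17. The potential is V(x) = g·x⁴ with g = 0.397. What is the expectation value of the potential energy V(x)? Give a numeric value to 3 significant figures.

0.0790

⟨V⟩ = ∫ V(x)·|φ|² dx / ∫|φ|² dx.
Expand each integrand as polynomial × e^(−2γx²) and use ∫x^(2j)·e^(−2γx²) dx = (2j−1)!!/(4γ)^j · √(π/(2γ)), odd powers → 0; here √(π/(2γ)) = 0.85081.
State is unnormalized: ∫|φ|² dx = 0.098019, and ∫φ*·V(x)·φ dx = 0.0077473, so ⟨V⟩ = 0.0077473 / 0.098019.
⟨V⟩ = 0.079039.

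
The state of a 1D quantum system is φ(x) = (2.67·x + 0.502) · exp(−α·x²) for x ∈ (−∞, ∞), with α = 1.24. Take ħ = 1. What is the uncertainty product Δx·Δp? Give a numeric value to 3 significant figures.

Δx = √(⟨x²⟩−⟨x⟩²), Δp = √(⟨p²⟩−⟨p⟩²).
Expand each integrand as polynomial × e^(−2αx²) and use ∫x^(2j)·e^(−2αx²) dx = (2j−1)!!/(4α)^j · √(π/(2α)), odd powers → 0; here √(π/(2α)) = 1.1255. Differentiate with the product rule, d/dx e^(−αx²) = −2αx·e^(−αx²).
Normalization: ∫|φ|² dx = 1.9013.
⟨x⟩ = 0.31993, ⟨x²⟩ = 0.54469 ⇒ Δx = 0.66508.
⟨p⟩ = 0.0000, ⟨p²⟩ = 3.3500 ⇒ Δp = 1.8303.
Δx·Δp = 1.2173.

1.22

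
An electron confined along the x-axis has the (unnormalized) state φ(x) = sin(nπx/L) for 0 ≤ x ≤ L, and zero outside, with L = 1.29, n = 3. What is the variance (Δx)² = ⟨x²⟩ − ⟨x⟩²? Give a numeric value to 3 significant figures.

0.129

Compute ⟨x⟩ and ⟨x²⟩ separately, then (Δx)² = ⟨x²⟩ − ⟨x⟩².
With sin²θ = (1 − cos2θ)/2 on 0 ≤ x ≤ L: ∫sin²(nπx/L) dx = L/2, ∫x·sin²(nπx/L) dx = L²/4, ∫x²·sin²(nπx/L) dx = L³·(1/6 − 1/(4n²π²)); higher powers xᵏ the same way, integrating xᵏ·cos(2nπx/L) by parts.
Normalization: ∫|φ|² dx = 0.64500.
⟨x⟩ = 0.64500 and ⟨x²⟩ = 0.54533.
(Δx)² = 0.54533 − (0.64500)² = 0.12931.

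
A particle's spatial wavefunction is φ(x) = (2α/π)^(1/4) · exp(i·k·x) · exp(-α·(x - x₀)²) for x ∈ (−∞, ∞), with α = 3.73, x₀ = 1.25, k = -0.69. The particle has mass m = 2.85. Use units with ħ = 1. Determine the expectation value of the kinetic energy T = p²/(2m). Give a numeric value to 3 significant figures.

T = −(ħ²/2m) d²/dx², so ⟨T⟩ = −(ħ²/2m) ∫ φ*·φ'' dx; with m = 2.85.
Gaussian moments (u = x − x₀): ∫u^(2j)·e^(−2αu²) du = (2j−1)!!/(4α)^j · √(π/(2α)), odd powers integrate to 0; here √(π/(2α)) = 0.64894. Derivatives: φ′ = (ik − 2αu)·φ, φ″ = ((ik − 2αu)² − 2α)·φ; the odd-in-u pieces drop out.
⟨T⟩ = 0.73791.

0.738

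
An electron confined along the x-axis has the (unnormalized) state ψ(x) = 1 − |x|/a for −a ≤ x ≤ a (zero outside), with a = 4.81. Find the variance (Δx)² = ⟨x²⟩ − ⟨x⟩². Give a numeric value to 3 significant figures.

Compute ⟨x⟩ and ⟨x²⟩ separately, then (Δx)² = ⟨x²⟩ − ⟨x⟩².
ψ is even, so ∫ over [−a, a] = 2∫₀ᵃ with ψ = 1 − x/a there: ∫₀ᵃ (1 − x/a)² dx = a/3, ∫₀ᵃ x²(1 − x/a)² dx = a³/30, ∫₀ᵃ x⁴(1 − x/a)² dx = a⁵/105.
Normalization: ∫|ψ|² dx = 3.2067.
⟨x⟩ = 0.0000 and ⟨x²⟩ = 2.3136.
(Δx)² = 2.3136 − (0.0000)² = 2.3136.

2.31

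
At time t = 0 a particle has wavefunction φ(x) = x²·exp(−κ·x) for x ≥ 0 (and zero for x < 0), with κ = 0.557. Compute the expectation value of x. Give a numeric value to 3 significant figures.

⟨x⟩ = ∫ x·|φ|² dx / ∫|φ|² dx (integrals over the domain).
Every integrand reduces to terms xʲ·e^(−2κx) on [0, ∞); use ∫₀^∞ xʲ·e^(−2κx) dx = j!/(2κ)^(j+1).
State is unnormalized: ∫|φ|² dx = 13.989, and ∫φ*·x·φ dx = 62.787, so ⟨x⟩ = 62.787 / 13.989.
⟨x⟩ = 4.4883.

4.49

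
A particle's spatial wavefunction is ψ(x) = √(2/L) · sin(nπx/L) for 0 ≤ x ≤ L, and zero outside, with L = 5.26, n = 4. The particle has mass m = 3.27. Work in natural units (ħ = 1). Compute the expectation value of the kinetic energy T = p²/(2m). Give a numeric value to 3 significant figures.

T = −(ħ²/2m) d²/dx², so ⟨T⟩ = −(ħ²/2m) ∫ ψ*·ψ'' dx; with m = 3.27.
d/dx sin(nπx/L) = (nπ/L)·cos(nπx/L) and d²/dx² sin(nπx/L) = −(nπ/L)²·sin(nπx/L); on 0 ≤ x ≤ L, ∫sin²(nπx/L) dx = L/2 and ∫sin(nπx/L)·cos(nπx/L) dx = 0.
⟨T⟩ = 0.87271.

0.873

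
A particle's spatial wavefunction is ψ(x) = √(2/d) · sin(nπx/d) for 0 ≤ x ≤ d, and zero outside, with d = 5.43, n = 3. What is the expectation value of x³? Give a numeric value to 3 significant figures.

38.7

⟨x³⟩ = ∫ x³·|ψ|² dx (integrals over the domain).
With sin²θ = (1 − cos2θ)/2 on 0 ≤ x ≤ d: ∫sin²(nπx/d) dx = d/2, ∫x·sin²(nπx/d) dx = d²/4, ∫x²·sin²(nπx/d) dx = d³·(1/6 − 1/(4n²π²)); higher powers xᵏ the same way, integrating xᵏ·cos(2nπx/d) by parts.
⟨x³⟩ = 38.674.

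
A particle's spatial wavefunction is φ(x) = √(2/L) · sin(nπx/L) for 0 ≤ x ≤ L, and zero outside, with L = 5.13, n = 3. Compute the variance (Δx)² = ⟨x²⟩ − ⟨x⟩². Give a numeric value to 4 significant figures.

2.045

Compute ⟨x⟩ and ⟨x²⟩ separately, then (Δx)² = ⟨x²⟩ − ⟨x⟩².
With sin²θ = (1 − cos2θ)/2 on 0 ≤ x ≤ L: ∫sin²(nπx/L) dx = L/2, ∫x·sin²(nπx/L) dx = L²/4, ∫x²·sin²(nπx/L) dx = L³·(1/6 − 1/(4n²π²)); higher powers xᵏ the same way, integrating xᵏ·cos(2nπx/L) by parts.
⟨x⟩ = 2.5650 and ⟨x²⟩ = 8.6242.
(Δx)² = 8.6242 − (2.5650)² = 2.0449.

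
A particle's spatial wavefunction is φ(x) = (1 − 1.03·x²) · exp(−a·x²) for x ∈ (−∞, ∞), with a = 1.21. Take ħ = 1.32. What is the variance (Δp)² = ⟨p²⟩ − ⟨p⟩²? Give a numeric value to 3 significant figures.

5.17

Compute ⟨p⟩ and ⟨p²⟩ separately; (Δp)² = ⟨p²⟩ − ⟨p⟩².
Expand each integrand as polynomial × e^(−2ax²) and use ∫x^(2j)·e^(−2ax²) dx = (2j−1)!!/(4a)^j · √(π/(2a)), odd powers → 0; here √(π/(2a)) = 1.1394. Differentiate with the product rule, d/dx e^(−ax²) = −2ax·e^(−ax²).
Normalization: ∫|φ|² dx = 0.80924.
⟨p⟩ = 0.0000 and ⟨p²⟩ = 5.1729.
(Δp)² = 5.1729 − (0.0000)² = 5.1729.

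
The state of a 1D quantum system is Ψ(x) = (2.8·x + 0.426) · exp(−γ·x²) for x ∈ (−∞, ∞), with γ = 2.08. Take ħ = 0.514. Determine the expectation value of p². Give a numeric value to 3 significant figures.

1.47

p² Ψ = −ħ² d²Ψ/dx²; ⟨p²⟩ = −ħ² ∫ Ψ*·Ψ'' dx / ∫|Ψ|² dx.
Expand each integrand as polynomial × e^(−2γx²) and use ∫x^(2j)·e^(−2γx²) dx = (2j−1)!!/(4γ)^j · √(π/(2γ)), odd powers → 0; here √(π/(2γ)) = 0.86902. Differentiate with the product rule, d/dx e^(−γx²) = −2γx·e^(−γx²).
State is unnormalized: ∫|Ψ|² dx = 0.97659, and ∫Ψ*·(−ħ² Ψ'') dx = 1.4367, so ⟨p²⟩ = 1.4367 / 0.97659.
⟨p²⟩ = 1.4711.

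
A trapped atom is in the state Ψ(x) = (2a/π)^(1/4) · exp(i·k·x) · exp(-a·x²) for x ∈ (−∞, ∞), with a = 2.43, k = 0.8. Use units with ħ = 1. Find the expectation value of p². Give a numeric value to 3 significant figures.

3.07

p² Ψ = −ħ² d²Ψ/dx²; ⟨p²⟩ = −ħ² ∫ Ψ*·Ψ'' dx.
Gaussian moments: ∫x^(2j)·e^(−2ax²) dx = (2j−1)!!/(4a)^j · √(π/(2a)), odd powers integrate to 0; here √(π/(2a)) = 0.80400. Derivatives: Ψ′ = (ik − 2ax)·Ψ, Ψ″ = ((ik − 2ax)² − 2a)·Ψ; the odd-in-x pieces drop out.
⟨p²⟩ = 3.0700.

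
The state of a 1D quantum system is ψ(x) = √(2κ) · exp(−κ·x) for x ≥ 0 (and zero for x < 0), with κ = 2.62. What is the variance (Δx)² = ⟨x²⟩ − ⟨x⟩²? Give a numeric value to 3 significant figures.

Compute ⟨x⟩ and ⟨x²⟩ separately, then (Δx)² = ⟨x²⟩ − ⟨x⟩².
Every integrand reduces to terms xʲ·e^(−2κx) on [0, ∞); use ∫₀^∞ xʲ·e^(−2κx) dx = j!/(2κ)^(j+1).
⟨x⟩ = 0.19084 and ⟨x²⟩ = 0.072840.
(Δx)² = 0.072840 − (0.19084)² = 0.036420.

0.0364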